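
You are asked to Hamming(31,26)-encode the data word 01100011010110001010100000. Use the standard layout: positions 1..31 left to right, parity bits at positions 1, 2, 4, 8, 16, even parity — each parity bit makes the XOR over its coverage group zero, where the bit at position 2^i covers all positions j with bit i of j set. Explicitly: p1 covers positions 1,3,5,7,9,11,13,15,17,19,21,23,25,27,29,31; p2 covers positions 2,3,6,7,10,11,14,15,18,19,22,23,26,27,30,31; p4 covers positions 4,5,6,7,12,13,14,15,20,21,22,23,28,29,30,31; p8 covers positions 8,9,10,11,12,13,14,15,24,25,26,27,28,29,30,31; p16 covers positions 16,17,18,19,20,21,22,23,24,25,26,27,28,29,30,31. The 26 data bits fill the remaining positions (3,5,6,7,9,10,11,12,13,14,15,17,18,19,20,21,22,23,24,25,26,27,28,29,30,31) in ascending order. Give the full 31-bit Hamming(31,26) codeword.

Place data bits at non-power-of-two positions: b3=0, b5=1, b6=1, b7=0, b9=0, b10=0, b11=1, b12=1, b13=0, b14=1, b15=0, b17=1, b18=1, b19=0, b20=0, b21=0, b22=1, b23=0, b24=1, b25=0, b26=1, b27=0, b28=0, b29=0, b30=0, b31=0.
p1 = XOR of data positions {3,5,7,9,11,13,15,17,19,21,23,25,27,29,31} = 0⊕1⊕0⊕0⊕1⊕0⊕0⊕1⊕0⊕0⊕0⊕0⊕0⊕0⊕0 = 1
p2 = XOR of data positions {3,6,7,10,11,14,15,18,19,22,23,26,27,30,31} = 0⊕1⊕0⊕0⊕1⊕1⊕0⊕1⊕0⊕1⊕0⊕1⊕0⊕0⊕0 = 0
p4 = XOR of data positions {5,6,7,12,13,14,15,20,21,22,23,28,29,30,31} = 1⊕1⊕0⊕1⊕0⊕1⊕0⊕0⊕0⊕1⊕0⊕0⊕0⊕0⊕0 = 1
p8 = XOR of data positions {9,10,11,12,13,14,15,24,25,26,27,28,29,30,31} = 0⊕0⊕1⊕1⊕0⊕1⊕0⊕1⊕0⊕1⊕0⊕0⊕0⊕0⊕0 = 1
p16 = XOR of data positions {17,18,19,20,21,22,23,24,25,26,27,28,29,30,31} = 1⊕1⊕0⊕0⊕0⊕1⊕0⊕1⊕0⊕1⊕0⊕0⊕0⊕0⊕0 = 1
Codeword b1..b31 = 1001110100110101110001010100000

1001110100110101110001010100000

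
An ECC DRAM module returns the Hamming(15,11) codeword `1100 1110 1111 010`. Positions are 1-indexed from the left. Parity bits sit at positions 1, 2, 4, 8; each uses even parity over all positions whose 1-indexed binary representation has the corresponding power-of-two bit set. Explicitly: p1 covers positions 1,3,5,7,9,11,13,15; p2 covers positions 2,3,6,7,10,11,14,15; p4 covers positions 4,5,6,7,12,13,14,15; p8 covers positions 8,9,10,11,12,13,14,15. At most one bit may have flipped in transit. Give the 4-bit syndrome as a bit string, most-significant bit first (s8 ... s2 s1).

s1: b1⊕b3⊕b5⊕b7⊕b9⊕b11⊕b13⊕b15 = 1⊕0⊕1⊕1⊕1⊕1⊕0⊕0 = 1
s2: b2⊕b3⊕b6⊕b7⊕b10⊕b11⊕b14⊕b15 = 1⊕0⊕1⊕1⊕1⊕1⊕1⊕0 = 0
s4: b4⊕b5⊕b6⊕b7⊕b12⊕b13⊕b14⊕b15 = 0⊕1⊕1⊕1⊕1⊕0⊕1⊕0 = 1
s8: b8⊕b9⊕b10⊕b11⊕b12⊕b13⊕b14⊕b15 = 0⊕1⊕1⊕1⊕1⊕0⊕1⊕0 = 1
Syndrome (s8...s1) = 1101 → position 13.

1101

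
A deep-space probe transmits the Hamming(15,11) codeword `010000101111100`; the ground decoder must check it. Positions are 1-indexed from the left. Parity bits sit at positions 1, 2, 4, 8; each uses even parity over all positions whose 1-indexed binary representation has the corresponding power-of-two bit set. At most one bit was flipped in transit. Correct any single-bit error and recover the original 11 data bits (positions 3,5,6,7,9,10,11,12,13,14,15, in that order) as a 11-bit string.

00011110100

s1: b1⊕b3⊕b5⊕b7⊕b9⊕b11⊕b13⊕b15 = 0⊕0⊕0⊕1⊕1⊕1⊕1⊕0 = 0
s2: b2⊕b3⊕b6⊕b7⊕b10⊕b11⊕b14⊕b15 = 1⊕0⊕0⊕1⊕1⊕1⊕0⊕0 = 0
s4: b4⊕b5⊕b6⊕b7⊕b12⊕b13⊕b14⊕b15 = 0⊕0⊕0⊕1⊕1⊕1⊕0⊕0 = 1
s8: b8⊕b9⊕b10⊕b11⊕b12⊕b13⊕b14⊕b15 = 0⊕1⊕1⊕1⊕1⊕1⊕0⊕0 = 1
Syndrome (s8...s1) = 1100 → position 12.
Flip bit 12: corrected codeword = 010000101110100
Data bits at positions 3,5,6,7,9,10,11,12,13,14,15: 00011110100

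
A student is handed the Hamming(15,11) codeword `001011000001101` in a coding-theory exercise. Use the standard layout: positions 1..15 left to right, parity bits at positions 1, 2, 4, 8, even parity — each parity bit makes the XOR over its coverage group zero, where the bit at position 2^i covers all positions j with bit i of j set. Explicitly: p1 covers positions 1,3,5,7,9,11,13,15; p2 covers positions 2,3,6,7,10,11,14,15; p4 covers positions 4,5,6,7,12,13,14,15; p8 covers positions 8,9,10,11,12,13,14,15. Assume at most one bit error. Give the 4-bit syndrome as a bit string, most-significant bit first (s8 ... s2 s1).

1110

s1: b1⊕b3⊕b5⊕b7⊕b9⊕b11⊕b13⊕b15 = 0⊕1⊕1⊕0⊕0⊕0⊕1⊕1 = 0
s2: b2⊕b3⊕b6⊕b7⊕b10⊕b11⊕b14⊕b15 = 0⊕1⊕1⊕0⊕0⊕0⊕0⊕1 = 1
s4: b4⊕b5⊕b6⊕b7⊕b12⊕b13⊕b14⊕b15 = 0⊕1⊕1⊕0⊕1⊕1⊕0⊕1 = 1
s8: b8⊕b9⊕b10⊕b11⊕b12⊕b13⊕b14⊕b15 = 0⊕0⊕0⊕0⊕1⊕1⊕0⊕1 = 1
Syndrome (s8...s1) = 1110 → position 14.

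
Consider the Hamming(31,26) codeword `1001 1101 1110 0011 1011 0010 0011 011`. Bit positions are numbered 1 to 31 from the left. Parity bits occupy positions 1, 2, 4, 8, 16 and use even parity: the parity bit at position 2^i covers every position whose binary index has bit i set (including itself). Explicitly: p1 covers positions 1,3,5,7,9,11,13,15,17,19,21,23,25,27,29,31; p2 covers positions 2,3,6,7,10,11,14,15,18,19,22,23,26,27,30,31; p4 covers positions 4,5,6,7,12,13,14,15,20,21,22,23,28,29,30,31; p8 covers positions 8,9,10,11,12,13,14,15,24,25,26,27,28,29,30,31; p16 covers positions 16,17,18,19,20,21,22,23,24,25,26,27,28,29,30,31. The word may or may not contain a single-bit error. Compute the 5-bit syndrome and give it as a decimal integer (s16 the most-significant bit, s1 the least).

s1: b1⊕b3⊕b5⊕b7⊕b9⊕b11⊕b13⊕b15⊕b17⊕b19⊕b21⊕b23⊕b25⊕b27⊕b29⊕b31 = 1⊕0⊕1⊕0⊕1⊕1⊕0⊕1⊕1⊕1⊕0⊕1⊕0⊕1⊕0⊕1 = 0
s2: b2⊕b3⊕b6⊕b7⊕b10⊕b11⊕b14⊕b15⊕b18⊕b19⊕b22⊕b23⊕b26⊕b27⊕b30⊕b31 = 0⊕0⊕1⊕0⊕1⊕1⊕0⊕1⊕0⊕1⊕0⊕1⊕0⊕1⊕1⊕1 = 1
s4: b4⊕b5⊕b6⊕b7⊕b12⊕b13⊕b14⊕b15⊕b20⊕b21⊕b22⊕b23⊕b28⊕b29⊕b30⊕b31 = 1⊕1⊕1⊕0⊕0⊕0⊕0⊕1⊕1⊕0⊕0⊕1⊕1⊕0⊕1⊕1 = 1
s8: b8⊕b9⊕b10⊕b11⊕b12⊕b13⊕b14⊕b15⊕b24⊕b25⊕b26⊕b27⊕b28⊕b29⊕b30⊕b31 = 1⊕1⊕1⊕1⊕0⊕0⊕0⊕1⊕0⊕0⊕0⊕1⊕1⊕0⊕1⊕1 = 1
s16: b16⊕b17⊕b18⊕b19⊕b20⊕b21⊕b22⊕b23⊕b24⊕b25⊕b26⊕b27⊕b28⊕b29⊕b30⊕b31 = 1⊕1⊕0⊕1⊕1⊕0⊕0⊕1⊕0⊕0⊕0⊕1⊕1⊕0⊕1⊕1 = 1
Syndrome (s16...s1) = 11110 → position 30.

30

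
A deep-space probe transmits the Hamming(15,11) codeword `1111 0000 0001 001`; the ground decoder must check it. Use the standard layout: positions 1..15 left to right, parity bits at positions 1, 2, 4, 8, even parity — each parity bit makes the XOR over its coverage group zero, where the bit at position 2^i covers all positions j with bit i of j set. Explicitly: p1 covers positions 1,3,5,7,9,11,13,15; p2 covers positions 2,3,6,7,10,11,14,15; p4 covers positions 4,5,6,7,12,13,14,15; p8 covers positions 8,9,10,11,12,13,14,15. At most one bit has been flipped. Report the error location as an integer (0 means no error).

7

s1: b1⊕b3⊕b5⊕b7⊕b9⊕b11⊕b13⊕b15 = 1⊕1⊕0⊕0⊕0⊕0⊕0⊕1 = 1
s2: b2⊕b3⊕b6⊕b7⊕b10⊕b11⊕b14⊕b15 = 1⊕1⊕0⊕0⊕0⊕0⊕0⊕1 = 1
s4: b4⊕b5⊕b6⊕b7⊕b12⊕b13⊕b14⊕b15 = 1⊕0⊕0⊕0⊕1⊕0⊕0⊕1 = 1
s8: b8⊕b9⊕b10⊕b11⊕b12⊕b13⊕b14⊕b15 = 0⊕0⊕0⊕0⊕1⊕0⊕0⊕1 = 0
Syndrome (s8...s1) = 0111 → position 7.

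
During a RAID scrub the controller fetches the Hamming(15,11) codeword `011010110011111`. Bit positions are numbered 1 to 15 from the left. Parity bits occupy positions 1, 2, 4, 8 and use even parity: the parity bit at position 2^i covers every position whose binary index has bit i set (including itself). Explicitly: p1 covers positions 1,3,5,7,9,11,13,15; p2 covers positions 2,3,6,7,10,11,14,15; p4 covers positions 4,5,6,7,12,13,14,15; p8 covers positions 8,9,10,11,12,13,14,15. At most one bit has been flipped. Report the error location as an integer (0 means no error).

0

s1: b1⊕b3⊕b5⊕b7⊕b9⊕b11⊕b13⊕b15 = 0⊕1⊕1⊕1⊕0⊕1⊕1⊕1 = 0
s2: b2⊕b3⊕b6⊕b7⊕b10⊕b11⊕b14⊕b15 = 1⊕1⊕0⊕1⊕0⊕1⊕1⊕1 = 0
s4: b4⊕b5⊕b6⊕b7⊕b12⊕b13⊕b14⊕b15 = 0⊕1⊕0⊕1⊕1⊕1⊕1⊕1 = 0
s8: b8⊕b9⊕b10⊕b11⊕b12⊕b13⊕b14⊕b15 = 1⊕0⊕0⊕1⊕1⊕1⊕1⊕1 = 0
Syndrome (s8...s1) = 0000 → position 0 (no error).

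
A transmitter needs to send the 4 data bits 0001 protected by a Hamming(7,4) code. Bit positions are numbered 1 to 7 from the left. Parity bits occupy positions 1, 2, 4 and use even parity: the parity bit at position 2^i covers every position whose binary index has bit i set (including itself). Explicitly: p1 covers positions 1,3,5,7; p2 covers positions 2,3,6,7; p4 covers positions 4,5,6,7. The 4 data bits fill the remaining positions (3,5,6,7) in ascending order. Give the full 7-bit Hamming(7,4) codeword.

Place data bits at non-power-of-two positions: b3=0, b5=0, b6=0, b7=1.
p1 = XOR of data positions {3,5,7} = 0⊕0⊕1 = 1
p2 = XOR of data positions {3,6,7} = 0⊕0⊕1 = 1
p4 = XOR of data positions {5,6,7} = 0⊕0⊕1 = 1
Codeword b1..b7 = 1101001

1101001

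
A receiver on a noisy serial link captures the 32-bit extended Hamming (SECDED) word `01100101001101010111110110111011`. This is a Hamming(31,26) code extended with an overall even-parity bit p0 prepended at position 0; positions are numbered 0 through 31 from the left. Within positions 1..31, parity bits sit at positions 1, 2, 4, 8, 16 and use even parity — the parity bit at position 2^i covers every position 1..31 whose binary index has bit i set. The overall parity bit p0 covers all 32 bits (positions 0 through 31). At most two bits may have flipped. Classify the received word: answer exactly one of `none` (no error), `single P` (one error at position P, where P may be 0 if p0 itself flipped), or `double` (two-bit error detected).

none

s1: b1⊕b3⊕b5⊕b7⊕b9⊕b11⊕b13⊕b15⊕b17⊕b19⊕b21⊕b23⊕b25⊕b27⊕b29⊕b31 = 1⊕0⊕1⊕1⊕0⊕1⊕1⊕1⊕1⊕1⊕1⊕1⊕0⊕1⊕0⊕1 = 0
s2: b2⊕b3⊕b6⊕b7⊕b10⊕b11⊕b14⊕b15⊕b18⊕b19⊕b22⊕b23⊕b26⊕b27⊕b30⊕b31 = 1⊕0⊕0⊕1⊕1⊕1⊕0⊕1⊕1⊕1⊕0⊕1⊕1⊕1⊕1⊕1 = 0
s4: b4⊕b5⊕b6⊕b7⊕b12⊕b13⊕b14⊕b15⊕b20⊕b21⊕b22⊕b23⊕b28⊕b29⊕b30⊕b31 = 0⊕1⊕0⊕1⊕0⊕1⊕0⊕1⊕1⊕1⊕0⊕1⊕1⊕0⊕1⊕1 = 0
s8: b8⊕b9⊕b10⊕b11⊕b12⊕b13⊕b14⊕b15⊕b24⊕b25⊕b26⊕b27⊕b28⊕b29⊕b30⊕b31 = 0⊕0⊕1⊕1⊕0⊕1⊕0⊕1⊕1⊕0⊕1⊕1⊕1⊕0⊕1⊕1 = 0
s16: b16⊕b17⊕b18⊕b19⊕b20⊕b21⊕b22⊕b23⊕b24⊕b25⊕b26⊕b27⊕b28⊕b29⊕b30⊕b31 = 0⊕1⊕1⊕1⊕1⊕1⊕0⊕1⊕1⊕0⊕1⊕1⊕1⊕0⊕1⊕1 = 0
Syndrome (s16...s1) = 00000 → position 0 (no error).
Overall parity (XOR of all 32 bits, including p0): 0⊕1⊕1⊕0⊕0⊕1⊕0⊕1⊕0⊕0⊕1⊕1⊕0⊕1⊕0⊕1⊕0⊕1⊕1⊕1⊕1⊕1⊕0⊕1⊕1⊕0⊕1⊕1⊕1⊕0⊕1⊕1 = 0
Overall=0, syndrome position=0 → no error.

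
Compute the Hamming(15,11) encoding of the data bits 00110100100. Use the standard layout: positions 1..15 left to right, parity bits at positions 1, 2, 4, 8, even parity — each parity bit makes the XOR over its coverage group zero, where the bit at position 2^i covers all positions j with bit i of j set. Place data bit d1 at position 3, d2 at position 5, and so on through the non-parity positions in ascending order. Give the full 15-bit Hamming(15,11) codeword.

Place data bits at non-power-of-two positions: b3=0, b5=0, b6=1, b7=1, b9=0, b10=1, b11=0, b12=0, b13=1, b14=0, b15=0.
p1 = XOR of data positions {3,5,7,9,11,13,15} = 0⊕0⊕1⊕0⊕0⊕1⊕0 = 0
p2 = XOR of data positions {3,6,7,10,11,14,15} = 0⊕1⊕1⊕1⊕0⊕0⊕0 = 1
p4 = XOR of data positions {5,6,7,12,13,14,15} = 0⊕1⊕1⊕0⊕1⊕0⊕0 = 1
p8 = XOR of data positions {9,10,11,12,13,14,15} = 0⊕1⊕0⊕0⊕1⊕0⊕0 = 0
Codeword b1..b15 = 010101100100100

010101100100100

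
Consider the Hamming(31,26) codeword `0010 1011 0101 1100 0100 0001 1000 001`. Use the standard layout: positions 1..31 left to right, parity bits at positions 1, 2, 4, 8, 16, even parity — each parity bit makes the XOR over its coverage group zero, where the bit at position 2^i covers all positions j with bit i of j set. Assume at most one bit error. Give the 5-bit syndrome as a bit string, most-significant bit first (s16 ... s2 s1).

s1: b1⊕b3⊕b5⊕b7⊕b9⊕b11⊕b13⊕b15⊕b17⊕b19⊕b21⊕b23⊕b25⊕b27⊕b29⊕b31 = 0⊕1⊕1⊕1⊕0⊕0⊕1⊕0⊕0⊕0⊕0⊕0⊕1⊕0⊕0⊕1 = 0
s2: b2⊕b3⊕b6⊕b7⊕b10⊕b11⊕b14⊕b15⊕b18⊕b19⊕b22⊕b23⊕b26⊕b27⊕b30⊕b31 = 0⊕1⊕0⊕1⊕1⊕0⊕1⊕0⊕1⊕0⊕0⊕0⊕0⊕0⊕0⊕1 = 0
s4: b4⊕b5⊕b6⊕b7⊕b12⊕b13⊕b14⊕b15⊕b20⊕b21⊕b22⊕b23⊕b28⊕b29⊕b30⊕b31 = 0⊕1⊕0⊕1⊕1⊕1⊕1⊕0⊕0⊕0⊕0⊕0⊕0⊕0⊕0⊕1 = 0
s8: b8⊕b9⊕b10⊕b11⊕b12⊕b13⊕b14⊕b15⊕b24⊕b25⊕b26⊕b27⊕b28⊕b29⊕b30⊕b31 = 1⊕0⊕1⊕0⊕1⊕1⊕1⊕0⊕1⊕1⊕0⊕0⊕0⊕0⊕0⊕1 = 0
s16: b16⊕b17⊕b18⊕b19⊕b20⊕b21⊕b22⊕b23⊕b24⊕b25⊕b26⊕b27⊕b28⊕b29⊕b30⊕b31 = 0⊕0⊕1⊕0⊕0⊕0⊕0⊕0⊕1⊕1⊕0⊕0⊕0⊕0⊕0⊕1 = 0
Syndrome (s16...s1) = 00000 → position 0 (no error).

00000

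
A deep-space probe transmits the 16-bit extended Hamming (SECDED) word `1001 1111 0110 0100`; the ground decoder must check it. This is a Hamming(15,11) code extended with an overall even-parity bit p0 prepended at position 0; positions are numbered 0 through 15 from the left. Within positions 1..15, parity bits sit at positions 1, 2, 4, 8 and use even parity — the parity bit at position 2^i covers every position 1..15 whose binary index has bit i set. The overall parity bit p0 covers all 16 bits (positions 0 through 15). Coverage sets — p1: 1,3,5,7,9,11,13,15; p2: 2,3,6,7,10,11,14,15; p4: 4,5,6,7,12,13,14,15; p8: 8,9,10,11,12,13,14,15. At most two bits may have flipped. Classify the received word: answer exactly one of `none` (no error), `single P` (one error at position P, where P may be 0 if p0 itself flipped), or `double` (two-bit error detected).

single 13

s1: b1⊕b3⊕b5⊕b7⊕b9⊕b11⊕b13⊕b15 = 0⊕1⊕1⊕1⊕1⊕0⊕1⊕0 = 1
s2: b2⊕b3⊕b6⊕b7⊕b10⊕b11⊕b14⊕b15 = 0⊕1⊕1⊕1⊕1⊕0⊕0⊕0 = 0
s4: b4⊕b5⊕b6⊕b7⊕b12⊕b13⊕b14⊕b15 = 1⊕1⊕1⊕1⊕0⊕1⊕0⊕0 = 1
s8: b8⊕b9⊕b10⊕b11⊕b12⊕b13⊕b14⊕b15 = 0⊕1⊕1⊕0⊕0⊕1⊕0⊕0 = 1
Syndrome (s8...s1) = 1101 → position 13.
Overall parity (XOR of all 16 bits, including p0): 1⊕0⊕0⊕1⊕1⊕1⊕1⊕1⊕0⊕1⊕1⊕0⊕0⊕1⊕0⊕0 = 1
Overall=1, syndrome position=13 → single-bit error at position 13.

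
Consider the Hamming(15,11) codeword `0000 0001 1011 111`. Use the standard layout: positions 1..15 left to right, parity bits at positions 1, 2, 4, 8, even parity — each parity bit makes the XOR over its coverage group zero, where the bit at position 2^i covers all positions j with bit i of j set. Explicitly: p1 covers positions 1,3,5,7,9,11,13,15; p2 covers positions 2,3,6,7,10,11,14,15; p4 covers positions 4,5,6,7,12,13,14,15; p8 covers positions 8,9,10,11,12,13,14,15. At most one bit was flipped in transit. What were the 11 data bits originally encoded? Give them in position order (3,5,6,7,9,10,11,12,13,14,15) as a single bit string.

s1: b1⊕b3⊕b5⊕b7⊕b9⊕b11⊕b13⊕b15 = 0⊕0⊕0⊕0⊕1⊕1⊕1⊕1 = 0
s2: b2⊕b3⊕b6⊕b7⊕b10⊕b11⊕b14⊕b15 = 0⊕0⊕0⊕0⊕0⊕1⊕1⊕1 = 1
s4: b4⊕b5⊕b6⊕b7⊕b12⊕b13⊕b14⊕b15 = 0⊕0⊕0⊕0⊕1⊕1⊕1⊕1 = 0
s8: b8⊕b9⊕b10⊕b11⊕b12⊕b13⊕b14⊕b15 = 1⊕1⊕0⊕1⊕1⊕1⊕1⊕1 = 1
Syndrome (s8...s1) = 1010 → position 10.
Flip bit 10: corrected codeword = 000000011111111
Data bits at positions 3,5,6,7,9,10,11,12,13,14,15: 00001111111

00001111111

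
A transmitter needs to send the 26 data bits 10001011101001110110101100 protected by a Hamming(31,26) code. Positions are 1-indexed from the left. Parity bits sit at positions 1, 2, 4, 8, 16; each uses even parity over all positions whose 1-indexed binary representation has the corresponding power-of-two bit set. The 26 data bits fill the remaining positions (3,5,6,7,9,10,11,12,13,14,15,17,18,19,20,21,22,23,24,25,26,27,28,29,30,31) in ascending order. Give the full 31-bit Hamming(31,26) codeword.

Place data bits at non-power-of-two positions: b3=1, b5=0, b6=0, b7=0, b9=1, b10=0, b11=1, b12=1, b13=1, b14=0, b15=1, b17=0, b18=0, b19=1, b20=1, b21=1, b22=0, b23=1, b24=1, b25=0, b26=1, b27=0, b28=1, b29=1, b30=0, b31=0.
p1 = XOR of data positions {3,5,7,9,11,13,15,17,19,21,23,25,27,29,31} = 1⊕0⊕0⊕1⊕1⊕1⊕1⊕0⊕1⊕1⊕1⊕0⊕0⊕1⊕0 = 1
p2 = XOR of data positions {3,6,7,10,11,14,15,18,19,22,23,26,27,30,31} = 1⊕0⊕0⊕0⊕1⊕0⊕1⊕0⊕1⊕0⊕1⊕1⊕0⊕0⊕0 = 0
p4 = XOR of data positions {5,6,7,12,13,14,15,20,21,22,23,28,29,30,31} = 0⊕0⊕0⊕1⊕1⊕0⊕1⊕1⊕1⊕0⊕1⊕1⊕1⊕0⊕0 = 0
p8 = XOR of data positions {9,10,11,12,13,14,15,24,25,26,27,28,29,30,31} = 1⊕0⊕1⊕1⊕1⊕0⊕1⊕1⊕0⊕1⊕0⊕1⊕1⊕0⊕0 = 1
p16 = XOR of data positions {17,18,19,20,21,22,23,24,25,26,27,28,29,30,31} = 0⊕0⊕1⊕1⊕1⊕0⊕1⊕1⊕0⊕1⊕0⊕1⊕1⊕0⊕0 = 0
Codeword b1..b31 = 1010000110111010001110110101100

1010000110111010001110110101100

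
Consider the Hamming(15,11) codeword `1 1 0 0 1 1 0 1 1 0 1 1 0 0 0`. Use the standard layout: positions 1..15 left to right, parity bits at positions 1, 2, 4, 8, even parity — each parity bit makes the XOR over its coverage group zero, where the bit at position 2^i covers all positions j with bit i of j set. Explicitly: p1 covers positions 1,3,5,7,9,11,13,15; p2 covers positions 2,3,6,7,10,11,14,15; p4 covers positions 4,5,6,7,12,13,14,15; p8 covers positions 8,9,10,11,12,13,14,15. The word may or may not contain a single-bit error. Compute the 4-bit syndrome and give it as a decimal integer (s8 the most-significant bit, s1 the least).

s1: b1⊕b3⊕b5⊕b7⊕b9⊕b11⊕b13⊕b15 = 1⊕0⊕1⊕0⊕1⊕1⊕0⊕0 = 0
s2: b2⊕b3⊕b6⊕b7⊕b10⊕b11⊕b14⊕b15 = 1⊕0⊕1⊕0⊕0⊕1⊕0⊕0 = 1
s4: b4⊕b5⊕b6⊕b7⊕b12⊕b13⊕b14⊕b15 = 0⊕1⊕1⊕0⊕1⊕0⊕0⊕0 = 1
s8: b8⊕b9⊕b10⊕b11⊕b12⊕b13⊕b14⊕b15 = 1⊕1⊕0⊕1⊕1⊕0⊕0⊕0 = 0
Syndrome (s8...s1) = 0110 → position 6.

6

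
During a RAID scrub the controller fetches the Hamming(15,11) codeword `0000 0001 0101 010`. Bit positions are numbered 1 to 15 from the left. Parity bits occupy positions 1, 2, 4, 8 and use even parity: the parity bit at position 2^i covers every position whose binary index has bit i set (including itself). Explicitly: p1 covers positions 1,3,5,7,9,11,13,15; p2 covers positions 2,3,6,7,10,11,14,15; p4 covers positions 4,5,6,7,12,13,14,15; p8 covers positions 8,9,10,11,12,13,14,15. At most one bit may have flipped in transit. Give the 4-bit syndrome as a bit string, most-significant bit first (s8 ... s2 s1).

0000

s1: b1⊕b3⊕b5⊕b7⊕b9⊕b11⊕b13⊕b15 = 0⊕0⊕0⊕0⊕0⊕0⊕0⊕0 = 0
s2: b2⊕b3⊕b6⊕b7⊕b10⊕b11⊕b14⊕b15 = 0⊕0⊕0⊕0⊕1⊕0⊕1⊕0 = 0
s4: b4⊕b5⊕b6⊕b7⊕b12⊕b13⊕b14⊕b15 = 0⊕0⊕0⊕0⊕1⊕0⊕1⊕0 = 0
s8: b8⊕b9⊕b10⊕b11⊕b12⊕b13⊕b14⊕b15 = 1⊕0⊕1⊕0⊕1⊕0⊕1⊕0 = 0
Syndrome (s8...s1) = 0000 → position 0 (no error).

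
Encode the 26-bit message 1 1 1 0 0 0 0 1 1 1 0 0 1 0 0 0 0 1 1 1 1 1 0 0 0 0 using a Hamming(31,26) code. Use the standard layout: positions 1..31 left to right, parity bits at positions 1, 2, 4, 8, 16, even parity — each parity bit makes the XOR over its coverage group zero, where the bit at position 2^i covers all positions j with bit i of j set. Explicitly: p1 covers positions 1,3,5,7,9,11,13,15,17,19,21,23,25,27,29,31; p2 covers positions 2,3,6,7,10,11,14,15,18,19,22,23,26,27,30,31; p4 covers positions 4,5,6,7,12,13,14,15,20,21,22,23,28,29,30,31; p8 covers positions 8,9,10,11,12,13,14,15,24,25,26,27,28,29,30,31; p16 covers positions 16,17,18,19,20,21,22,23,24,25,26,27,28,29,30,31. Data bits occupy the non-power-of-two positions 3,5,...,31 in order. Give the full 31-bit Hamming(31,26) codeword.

0110110100011100010000111110000

Place data bits at non-power-of-two positions: b3=1, b5=1, b6=1, b7=0, b9=0, b10=0, b11=0, b12=1, b13=1, b14=1, b15=0, b17=0, b18=1, b19=0, b20=0, b21=0, b22=0, b23=1, b24=1, b25=1, b26=1, b27=1, b28=0, b29=0, b30=0, b31=0.
p1 = XOR of data positions {3,5,7,9,11,13,15,17,19,21,23,25,27,29,31} = 1⊕1⊕0⊕0⊕0⊕1⊕0⊕0⊕0⊕0⊕1⊕1⊕1⊕0⊕0 = 0
p2 = XOR of data positions {3,6,7,10,11,14,15,18,19,22,23,26,27,30,31} = 1⊕1⊕0⊕0⊕0⊕1⊕0⊕1⊕0⊕0⊕1⊕1⊕1⊕0⊕0 = 1
p4 = XOR of data positions {5,6,7,12,13,14,15,20,21,22,23,28,29,30,31} = 1⊕1⊕0⊕1⊕1⊕1⊕0⊕0⊕0⊕0⊕1⊕0⊕0⊕0⊕0 = 0
p8 = XOR of data positions {9,10,11,12,13,14,15,24,25,26,27,28,29,30,31} = 0⊕0⊕0⊕1⊕1⊕1⊕0⊕1⊕1⊕1⊕1⊕0⊕0⊕0⊕0 = 1
p16 = XOR of data positions {17,18,19,20,21,22,23,24,25,26,27,28,29,30,31} = 0⊕1⊕0⊕0⊕0⊕0⊕1⊕1⊕1⊕1⊕1⊕0⊕0⊕0⊕0 = 0
Codeword b1..b31 = 0110110100011100010000111110000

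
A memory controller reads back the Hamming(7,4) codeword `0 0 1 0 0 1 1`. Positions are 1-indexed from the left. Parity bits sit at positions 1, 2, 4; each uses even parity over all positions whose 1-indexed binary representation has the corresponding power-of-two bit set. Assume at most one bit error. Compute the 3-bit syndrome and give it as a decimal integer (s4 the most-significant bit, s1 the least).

s1: b1⊕b3⊕b5⊕b7 = 0⊕1⊕0⊕1 = 0
s2: b2⊕b3⊕b6⊕b7 = 0⊕1⊕1⊕1 = 1
s4: b4⊕b5⊕b6⊕b7 = 0⊕0⊕1⊕1 = 0
Syndrome (s4...s1) = 010 → position 2.

2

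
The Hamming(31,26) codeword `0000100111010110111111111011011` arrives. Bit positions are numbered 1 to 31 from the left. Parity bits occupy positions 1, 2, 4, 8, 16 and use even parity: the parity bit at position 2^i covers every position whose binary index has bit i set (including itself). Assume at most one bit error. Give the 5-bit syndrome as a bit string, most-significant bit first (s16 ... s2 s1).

s1: b1⊕b3⊕b5⊕b7⊕b9⊕b11⊕b13⊕b15⊕b17⊕b19⊕b21⊕b23⊕b25⊕b27⊕b29⊕b31 = 0⊕0⊕1⊕0⊕1⊕0⊕0⊕1⊕1⊕1⊕1⊕1⊕1⊕1⊕0⊕1 = 0
s2: b2⊕b3⊕b6⊕b7⊕b10⊕b11⊕b14⊕b15⊕b18⊕b19⊕b22⊕b23⊕b26⊕b27⊕b30⊕b31 = 0⊕0⊕0⊕0⊕1⊕0⊕1⊕1⊕1⊕1⊕1⊕1⊕0⊕1⊕1⊕1 = 0
s4: b4⊕b5⊕b6⊕b7⊕b12⊕b13⊕b14⊕b15⊕b20⊕b21⊕b22⊕b23⊕b28⊕b29⊕b30⊕b31 = 0⊕1⊕0⊕0⊕1⊕0⊕1⊕1⊕1⊕1⊕1⊕1⊕1⊕0⊕1⊕1 = 1
s8: b8⊕b9⊕b10⊕b11⊕b12⊕b13⊕b14⊕b15⊕b24⊕b25⊕b26⊕b27⊕b28⊕b29⊕b30⊕b31 = 1⊕1⊕1⊕0⊕1⊕0⊕1⊕1⊕1⊕1⊕0⊕1⊕1⊕0⊕1⊕1 = 0
s16: b16⊕b17⊕b18⊕b19⊕b20⊕b21⊕b22⊕b23⊕b24⊕b25⊕b26⊕b27⊕b28⊕b29⊕b30⊕b31 = 0⊕1⊕1⊕1⊕1⊕1⊕1⊕1⊕1⊕1⊕0⊕1⊕1⊕0⊕1⊕1 = 1
Syndrome (s16...s1) = 10100 → position 20.

10100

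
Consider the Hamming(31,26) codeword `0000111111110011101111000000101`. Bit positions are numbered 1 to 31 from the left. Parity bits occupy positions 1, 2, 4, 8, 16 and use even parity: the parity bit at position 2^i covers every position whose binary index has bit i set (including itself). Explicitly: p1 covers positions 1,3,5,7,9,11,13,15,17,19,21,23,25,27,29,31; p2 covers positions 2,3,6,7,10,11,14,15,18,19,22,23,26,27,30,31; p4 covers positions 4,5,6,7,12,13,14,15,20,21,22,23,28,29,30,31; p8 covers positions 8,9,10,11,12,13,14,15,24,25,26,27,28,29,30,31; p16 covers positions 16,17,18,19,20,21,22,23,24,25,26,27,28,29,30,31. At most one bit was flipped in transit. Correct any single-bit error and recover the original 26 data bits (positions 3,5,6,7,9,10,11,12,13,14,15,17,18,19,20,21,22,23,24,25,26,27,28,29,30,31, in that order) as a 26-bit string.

s1: b1⊕b3⊕b5⊕b7⊕b9⊕b11⊕b13⊕b15⊕b17⊕b19⊕b21⊕b23⊕b25⊕b27⊕b29⊕b31 = 0⊕0⊕1⊕1⊕1⊕1⊕0⊕1⊕1⊕1⊕1⊕0⊕0⊕0⊕1⊕1 = 0
s2: b2⊕b3⊕b6⊕b7⊕b10⊕b11⊕b14⊕b15⊕b18⊕b19⊕b22⊕b23⊕b26⊕b27⊕b30⊕b31 = 0⊕0⊕1⊕1⊕1⊕1⊕0⊕1⊕0⊕1⊕1⊕0⊕0⊕0⊕0⊕1 = 0
s4: b4⊕b5⊕b6⊕b7⊕b12⊕b13⊕b14⊕b15⊕b20⊕b21⊕b22⊕b23⊕b28⊕b29⊕b30⊕b31 = 0⊕1⊕1⊕1⊕1⊕0⊕0⊕1⊕1⊕1⊕1⊕0⊕0⊕1⊕0⊕1 = 0
s8: b8⊕b9⊕b10⊕b11⊕b12⊕b13⊕b14⊕b15⊕b24⊕b25⊕b26⊕b27⊕b28⊕b29⊕b30⊕b31 = 1⊕1⊕1⊕1⊕1⊕0⊕0⊕1⊕0⊕0⊕0⊕0⊕0⊕1⊕0⊕1 = 0
s16: b16⊕b17⊕b18⊕b19⊕b20⊕b21⊕b22⊕b23⊕b24⊕b25⊕b26⊕b27⊕b28⊕b29⊕b30⊕b31 = 1⊕1⊕0⊕1⊕1⊕1⊕1⊕0⊕0⊕0⊕0⊕0⊕0⊕1⊕0⊕1 = 0
Syndrome (s16...s1) = 00000 → position 0 (no error).
No correction needed.
Data bits at positions 3,5,6,7,9,10,11,12,13,14,15,17,18,19,20,21,22,23,24,25,26,27,28,29,30,31: 01111111001101111000000101

01111111001101111000000101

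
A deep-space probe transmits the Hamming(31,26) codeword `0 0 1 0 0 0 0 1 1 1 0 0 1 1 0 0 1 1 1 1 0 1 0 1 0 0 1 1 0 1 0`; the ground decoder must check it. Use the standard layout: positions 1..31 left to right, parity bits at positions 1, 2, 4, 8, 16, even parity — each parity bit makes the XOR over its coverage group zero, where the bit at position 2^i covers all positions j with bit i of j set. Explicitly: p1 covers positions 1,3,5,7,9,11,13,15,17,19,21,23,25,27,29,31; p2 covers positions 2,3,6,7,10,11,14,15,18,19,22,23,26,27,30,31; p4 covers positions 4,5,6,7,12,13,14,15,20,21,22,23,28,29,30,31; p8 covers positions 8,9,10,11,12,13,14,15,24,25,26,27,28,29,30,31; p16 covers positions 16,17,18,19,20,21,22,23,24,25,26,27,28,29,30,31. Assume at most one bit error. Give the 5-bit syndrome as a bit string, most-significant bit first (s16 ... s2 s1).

s1: b1⊕b3⊕b5⊕b7⊕b9⊕b11⊕b13⊕b15⊕b17⊕b19⊕b21⊕b23⊕b25⊕b27⊕b29⊕b31 = 0⊕1⊕0⊕0⊕1⊕0⊕1⊕0⊕1⊕1⊕0⊕0⊕0⊕1⊕0⊕0 = 0
s2: b2⊕b3⊕b6⊕b7⊕b10⊕b11⊕b14⊕b15⊕b18⊕b19⊕b22⊕b23⊕b26⊕b27⊕b30⊕b31 = 0⊕1⊕0⊕0⊕1⊕0⊕1⊕0⊕1⊕1⊕1⊕0⊕0⊕1⊕1⊕0 = 0
s4: b4⊕b5⊕b6⊕b7⊕b12⊕b13⊕b14⊕b15⊕b20⊕b21⊕b22⊕b23⊕b28⊕b29⊕b30⊕b31 = 0⊕0⊕0⊕0⊕0⊕1⊕1⊕0⊕1⊕0⊕1⊕0⊕1⊕0⊕1⊕0 = 0
s8: b8⊕b9⊕b10⊕b11⊕b12⊕b13⊕b14⊕b15⊕b24⊕b25⊕b26⊕b27⊕b28⊕b29⊕b30⊕b31 = 1⊕1⊕1⊕0⊕0⊕1⊕1⊕0⊕1⊕0⊕0⊕1⊕1⊕0⊕1⊕0 = 1
s16: b16⊕b17⊕b18⊕b19⊕b20⊕b21⊕b22⊕b23⊕b24⊕b25⊕b26⊕b27⊕b28⊕b29⊕b30⊕b31 = 0⊕1⊕1⊕1⊕1⊕0⊕1⊕0⊕1⊕0⊕0⊕1⊕1⊕0⊕1⊕0 = 1
Syndrome (s16...s1) = 11000 → position 24.

11000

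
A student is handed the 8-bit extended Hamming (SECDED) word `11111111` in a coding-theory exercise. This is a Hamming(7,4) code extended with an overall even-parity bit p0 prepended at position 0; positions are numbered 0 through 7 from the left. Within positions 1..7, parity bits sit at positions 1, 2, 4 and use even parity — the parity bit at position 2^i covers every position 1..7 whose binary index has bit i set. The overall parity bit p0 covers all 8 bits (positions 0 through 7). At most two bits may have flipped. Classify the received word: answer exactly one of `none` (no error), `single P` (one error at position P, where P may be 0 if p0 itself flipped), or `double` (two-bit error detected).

s1: b1⊕b3⊕b5⊕b7 = 1⊕1⊕1⊕1 = 0
s2: b2⊕b3⊕b6⊕b7 = 1⊕1⊕1⊕1 = 0
s4: b4⊕b5⊕b6⊕b7 = 1⊕1⊕1⊕1 = 0
Syndrome (s4...s1) = 000 → position 0 (no error).
Overall parity (XOR of all 8 bits, including p0): 1⊕1⊕1⊕1⊕1⊕1⊕1⊕1 = 0
Overall=0, syndrome position=0 → no error.

none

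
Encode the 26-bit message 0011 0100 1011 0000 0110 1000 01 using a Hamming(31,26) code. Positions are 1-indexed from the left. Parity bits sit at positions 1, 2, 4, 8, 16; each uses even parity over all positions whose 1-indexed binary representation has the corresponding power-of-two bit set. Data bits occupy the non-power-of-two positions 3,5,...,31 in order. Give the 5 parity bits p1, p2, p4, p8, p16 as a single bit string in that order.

Place data bits at non-power-of-two positions: b3=0, b5=0, b6=1, b7=1, b9=0, b10=1, b11=0, b12=0, b13=1, b14=0, b15=1, b17=1, b18=0, b19=0, b20=0, b21=0, b22=0, b23=1, b24=1, b25=0, b26=1, b27=0, b28=0, b29=0, b30=0, b31=1.
p1 = XOR of data positions {3,5,7,9,11,13,15,17,19,21,23,25,27,29,31} = 0⊕0⊕1⊕0⊕0⊕1⊕1⊕1⊕0⊕0⊕1⊕0⊕0⊕0⊕1 = 0
p2 = XOR of data positions {3,6,7,10,11,14,15,18,19,22,23,26,27,30,31} = 0⊕1⊕1⊕1⊕0⊕0⊕1⊕0⊕0⊕0⊕1⊕1⊕0⊕0⊕1 = 1
p4 = XOR of data positions {5,6,7,12,13,14,15,20,21,22,23,28,29,30,31} = 0⊕1⊕1⊕0⊕1⊕0⊕1⊕0⊕0⊕0⊕1⊕0⊕0⊕0⊕1 = 0
p8 = XOR of data positions {9,10,11,12,13,14,15,24,25,26,27,28,29,30,31} = 0⊕1⊕0⊕0⊕1⊕0⊕1⊕1⊕0⊕1⊕0⊕0⊕0⊕0⊕1 = 0
p16 = XOR of data positions {17,18,19,20,21,22,23,24,25,26,27,28,29,30,31} = 1⊕0⊕0⊕0⊕0⊕0⊕1⊕1⊕0⊕1⊕0⊕0⊕0⊕0⊕1 = 1
Parity bits p1,p2,p4,p8,p16 = 01001

01001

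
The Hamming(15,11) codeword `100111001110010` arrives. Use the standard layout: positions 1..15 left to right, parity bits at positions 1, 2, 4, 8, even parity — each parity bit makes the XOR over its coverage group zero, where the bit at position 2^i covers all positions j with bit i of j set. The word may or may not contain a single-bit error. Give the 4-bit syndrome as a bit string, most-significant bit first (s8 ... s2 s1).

s1: b1⊕b3⊕b5⊕b7⊕b9⊕b11⊕b13⊕b15 = 1⊕0⊕1⊕0⊕1⊕1⊕0⊕0 = 0
s2: b2⊕b3⊕b6⊕b7⊕b10⊕b11⊕b14⊕b15 = 0⊕0⊕1⊕0⊕1⊕1⊕1⊕0 = 0
s4: b4⊕b5⊕b6⊕b7⊕b12⊕b13⊕b14⊕b15 = 1⊕1⊕1⊕0⊕0⊕0⊕1⊕0 = 0
s8: b8⊕b9⊕b10⊕b11⊕b12⊕b13⊕b14⊕b15 = 0⊕1⊕1⊕1⊕0⊕0⊕1⊕0 = 0
Syndrome (s8...s1) = 0000 → position 0 (no error).

0000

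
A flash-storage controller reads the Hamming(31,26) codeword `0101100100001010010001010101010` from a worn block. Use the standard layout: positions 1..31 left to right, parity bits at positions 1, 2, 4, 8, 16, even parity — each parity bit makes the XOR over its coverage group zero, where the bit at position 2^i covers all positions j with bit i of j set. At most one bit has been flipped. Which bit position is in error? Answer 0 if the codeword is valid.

s1: b1⊕b3⊕b5⊕b7⊕b9⊕b11⊕b13⊕b15⊕b17⊕b19⊕b21⊕b23⊕b25⊕b27⊕b29⊕b31 = 0⊕0⊕1⊕0⊕0⊕0⊕1⊕1⊕0⊕0⊕0⊕0⊕0⊕0⊕0⊕0 = 1
s2: b2⊕b3⊕b6⊕b7⊕b10⊕b11⊕b14⊕b15⊕b18⊕b19⊕b22⊕b23⊕b26⊕b27⊕b30⊕b31 = 1⊕0⊕0⊕0⊕0⊕0⊕0⊕1⊕1⊕0⊕1⊕0⊕1⊕0⊕1⊕0 = 0
s4: b4⊕b5⊕b6⊕b7⊕b12⊕b13⊕b14⊕b15⊕b20⊕b21⊕b22⊕b23⊕b28⊕b29⊕b30⊕b31 = 1⊕1⊕0⊕0⊕0⊕1⊕0⊕1⊕0⊕0⊕1⊕0⊕1⊕0⊕1⊕0 = 1
s8: b8⊕b9⊕b10⊕b11⊕b12⊕b13⊕b14⊕b15⊕b24⊕b25⊕b26⊕b27⊕b28⊕b29⊕b30⊕b31 = 1⊕0⊕0⊕0⊕0⊕1⊕0⊕1⊕1⊕0⊕1⊕0⊕1⊕0⊕1⊕0 = 1
s16: b16⊕b17⊕b18⊕b19⊕b20⊕b21⊕b22⊕b23⊕b24⊕b25⊕b26⊕b27⊕b28⊕b29⊕b30⊕b31 = 0⊕0⊕1⊕0⊕0⊕0⊕1⊕0⊕1⊕0⊕1⊕0⊕1⊕0⊕1⊕0 = 0
Syndrome (s16...s1) = 01101 → position 13.

13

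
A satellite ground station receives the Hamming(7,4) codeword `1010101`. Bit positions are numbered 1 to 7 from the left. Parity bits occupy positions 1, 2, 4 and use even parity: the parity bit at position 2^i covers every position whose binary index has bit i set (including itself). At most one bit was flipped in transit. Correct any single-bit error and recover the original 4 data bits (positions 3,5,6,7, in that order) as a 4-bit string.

1101

s1: b1⊕b3⊕b5⊕b7 = 1⊕1⊕1⊕1 = 0
s2: b2⊕b3⊕b6⊕b7 = 0⊕1⊕0⊕1 = 0
s4: b4⊕b5⊕b6⊕b7 = 0⊕1⊕0⊕1 = 0
Syndrome (s4...s1) = 000 → position 0 (no error).
No correction needed.
Data bits at positions 3,5,6,7: 1101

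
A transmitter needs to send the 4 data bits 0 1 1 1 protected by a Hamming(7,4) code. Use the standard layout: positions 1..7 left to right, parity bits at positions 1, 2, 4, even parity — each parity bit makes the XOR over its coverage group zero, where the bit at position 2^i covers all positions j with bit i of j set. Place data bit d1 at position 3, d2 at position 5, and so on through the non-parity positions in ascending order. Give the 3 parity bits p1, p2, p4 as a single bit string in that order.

Place data bits at non-power-of-two positions: b3=0, b5=1, b6=1, b7=1.
p1 = XOR of data positions {3,5,7} = 0⊕1⊕1 = 0
p2 = XOR of data positions {3,6,7} = 0⊕1⊕1 = 0
p4 = XOR of data positions {5,6,7} = 1⊕1⊕1 = 1
Parity bits p1,p2,p4 = 001

001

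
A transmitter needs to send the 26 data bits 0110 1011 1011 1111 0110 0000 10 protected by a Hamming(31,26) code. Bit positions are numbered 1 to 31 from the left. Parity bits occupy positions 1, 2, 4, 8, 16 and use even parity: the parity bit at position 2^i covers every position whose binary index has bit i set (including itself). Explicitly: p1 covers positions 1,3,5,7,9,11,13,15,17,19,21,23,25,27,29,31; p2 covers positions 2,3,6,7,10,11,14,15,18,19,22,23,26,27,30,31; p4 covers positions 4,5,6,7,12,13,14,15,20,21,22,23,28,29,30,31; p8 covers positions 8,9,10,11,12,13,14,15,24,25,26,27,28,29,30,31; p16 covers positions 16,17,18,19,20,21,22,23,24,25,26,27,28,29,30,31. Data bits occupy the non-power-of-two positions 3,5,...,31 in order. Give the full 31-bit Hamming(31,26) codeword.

1101110110111010111110110000010

Place data bits at non-power-of-two positions: b3=0, b5=1, b6=1, b7=0, b9=1, b10=0, b11=1, b12=1, b13=1, b14=0, b15=1, b17=1, b18=1, b19=1, b20=1, b21=1, b22=0, b23=1, b24=1, b25=0, b26=0, b27=0, b28=0, b29=0, b30=1, b31=0.
p1 = XOR of data positions {3,5,7,9,11,13,15,17,19,21,23,25,27,29,31} = 0⊕1⊕0⊕1⊕1⊕1⊕1⊕1⊕1⊕1⊕1⊕0⊕0⊕0⊕0 = 1
p2 = XOR of data positions {3,6,7,10,11,14,15,18,19,22,23,26,27,30,31} = 0⊕1⊕0⊕0⊕1⊕0⊕1⊕1⊕1⊕0⊕1⊕0⊕0⊕1⊕0 = 1
p4 = XOR of data positions {5,6,7,12,13,14,15,20,21,22,23,28,29,30,31} = 1⊕1⊕0⊕1⊕1⊕0⊕1⊕1⊕1⊕0⊕1⊕0⊕0⊕1⊕0 = 1
p8 = XOR of data positions {9,10,11,12,13,14,15,24,25,26,27,28,29,30,31} = 1⊕0⊕1⊕1⊕1⊕0⊕1⊕1⊕0⊕0⊕0⊕0⊕0⊕1⊕0 = 1
p16 = XOR of data positions {17,18,19,20,21,22,23,24,25,26,27,28,29,30,31} = 1⊕1⊕1⊕1⊕1⊕0⊕1⊕1⊕0⊕0⊕0⊕0⊕0⊕1⊕0 = 0
Codeword b1..b31 = 1101110110111010111110110000010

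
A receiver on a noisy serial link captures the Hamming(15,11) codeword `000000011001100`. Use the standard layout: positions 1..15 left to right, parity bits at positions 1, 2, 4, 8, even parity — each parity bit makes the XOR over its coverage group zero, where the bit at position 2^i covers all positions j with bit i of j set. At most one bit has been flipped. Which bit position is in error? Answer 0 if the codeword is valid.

s1: b1⊕b3⊕b5⊕b7⊕b9⊕b11⊕b13⊕b15 = 0⊕0⊕0⊕0⊕1⊕0⊕1⊕0 = 0
s2: b2⊕b3⊕b6⊕b7⊕b10⊕b11⊕b14⊕b15 = 0⊕0⊕0⊕0⊕0⊕0⊕0⊕0 = 0
s4: b4⊕b5⊕b6⊕b7⊕b12⊕b13⊕b14⊕b15 = 0⊕0⊕0⊕0⊕1⊕1⊕0⊕0 = 0
s8: b8⊕b9⊕b10⊕b11⊕b12⊕b13⊕b14⊕b15 = 1⊕1⊕0⊕0⊕1⊕1⊕0⊕0 = 0
Syndrome (s8...s1) = 0000 → position 0 (no error).

0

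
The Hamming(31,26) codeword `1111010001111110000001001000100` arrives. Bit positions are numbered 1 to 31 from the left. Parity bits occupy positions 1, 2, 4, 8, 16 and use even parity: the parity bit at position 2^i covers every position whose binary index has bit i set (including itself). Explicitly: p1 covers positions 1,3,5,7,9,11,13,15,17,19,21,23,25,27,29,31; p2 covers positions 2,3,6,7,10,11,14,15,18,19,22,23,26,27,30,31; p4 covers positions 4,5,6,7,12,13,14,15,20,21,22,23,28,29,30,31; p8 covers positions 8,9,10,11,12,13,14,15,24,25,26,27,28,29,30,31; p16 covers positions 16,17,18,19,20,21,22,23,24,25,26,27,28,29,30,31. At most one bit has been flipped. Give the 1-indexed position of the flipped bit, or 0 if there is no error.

17

s1: b1⊕b3⊕b5⊕b7⊕b9⊕b11⊕b13⊕b15⊕b17⊕b19⊕b21⊕b23⊕b25⊕b27⊕b29⊕b31 = 1⊕1⊕0⊕0⊕0⊕1⊕1⊕1⊕0⊕0⊕0⊕0⊕1⊕0⊕1⊕0 = 1
s2: b2⊕b3⊕b6⊕b7⊕b10⊕b11⊕b14⊕b15⊕b18⊕b19⊕b22⊕b23⊕b26⊕b27⊕b30⊕b31 = 1⊕1⊕1⊕0⊕1⊕1⊕1⊕1⊕0⊕0⊕1⊕0⊕0⊕0⊕0⊕0 = 0
s4: b4⊕b5⊕b6⊕b7⊕b12⊕b13⊕b14⊕b15⊕b20⊕b21⊕b22⊕b23⊕b28⊕b29⊕b30⊕b31 = 1⊕0⊕1⊕0⊕1⊕1⊕1⊕1⊕0⊕0⊕1⊕0⊕0⊕1⊕0⊕0 = 0
s8: b8⊕b9⊕b10⊕b11⊕b12⊕b13⊕b14⊕b15⊕b24⊕b25⊕b26⊕b27⊕b28⊕b29⊕b30⊕b31 = 0⊕0⊕1⊕1⊕1⊕1⊕1⊕1⊕0⊕1⊕0⊕0⊕0⊕1⊕0⊕0 = 0
s16: b16⊕b17⊕b18⊕b19⊕b20⊕b21⊕b22⊕b23⊕b24⊕b25⊕b26⊕b27⊕b28⊕b29⊕b30⊕b31 = 0⊕0⊕0⊕0⊕0⊕0⊕1⊕0⊕0⊕1⊕0⊕0⊕0⊕1⊕0⊕0 = 1
Syndrome (s16...s1) = 10001 → position 17.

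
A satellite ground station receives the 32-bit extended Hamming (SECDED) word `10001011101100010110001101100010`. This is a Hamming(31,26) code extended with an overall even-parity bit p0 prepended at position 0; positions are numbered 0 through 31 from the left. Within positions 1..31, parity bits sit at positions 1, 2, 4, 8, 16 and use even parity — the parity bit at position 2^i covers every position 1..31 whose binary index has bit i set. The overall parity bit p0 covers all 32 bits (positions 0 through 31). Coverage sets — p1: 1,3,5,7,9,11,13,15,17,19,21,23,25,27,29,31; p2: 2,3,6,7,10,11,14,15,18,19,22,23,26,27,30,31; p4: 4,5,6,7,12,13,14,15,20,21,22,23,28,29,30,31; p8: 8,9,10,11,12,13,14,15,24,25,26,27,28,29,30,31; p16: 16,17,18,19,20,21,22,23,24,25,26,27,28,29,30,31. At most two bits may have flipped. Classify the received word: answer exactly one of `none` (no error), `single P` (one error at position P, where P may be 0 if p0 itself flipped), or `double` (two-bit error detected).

single 28

s1: b1⊕b3⊕b5⊕b7⊕b9⊕b11⊕b13⊕b15⊕b17⊕b19⊕b21⊕b23⊕b25⊕b27⊕b29⊕b31 = 0⊕0⊕0⊕1⊕0⊕1⊕0⊕1⊕1⊕0⊕0⊕1⊕1⊕0⊕0⊕0 = 0
s2: b2⊕b3⊕b6⊕b7⊕b10⊕b11⊕b14⊕b15⊕b18⊕b19⊕b22⊕b23⊕b26⊕b27⊕b30⊕b31 = 0⊕0⊕1⊕1⊕1⊕1⊕0⊕1⊕1⊕0⊕1⊕1⊕1⊕0⊕1⊕0 = 0
s4: b4⊕b5⊕b6⊕b7⊕b12⊕b13⊕b14⊕b15⊕b20⊕b21⊕b22⊕b23⊕b28⊕b29⊕b30⊕b31 = 1⊕0⊕1⊕1⊕0⊕0⊕0⊕1⊕0⊕0⊕1⊕1⊕0⊕0⊕1⊕0 = 1
s8: b8⊕b9⊕b10⊕b11⊕b12⊕b13⊕b14⊕b15⊕b24⊕b25⊕b26⊕b27⊕b28⊕b29⊕b30⊕b31 = 1⊕0⊕1⊕1⊕0⊕0⊕0⊕1⊕0⊕1⊕1⊕0⊕0⊕0⊕1⊕0 = 1
s16: b16⊕b17⊕b18⊕b19⊕b20⊕b21⊕b22⊕b23⊕b24⊕b25⊕b26⊕b27⊕b28⊕b29⊕b30⊕b31 = 0⊕1⊕1⊕0⊕0⊕0⊕1⊕1⊕0⊕1⊕1⊕0⊕0⊕0⊕1⊕0 = 1
Syndrome (s16...s1) = 11100 → position 28.
Overall parity (XOR of all 32 bits, including p0): 1⊕0⊕0⊕0⊕1⊕0⊕1⊕1⊕1⊕0⊕1⊕1⊕0⊕0⊕0⊕1⊕0⊕1⊕1⊕0⊕0⊕0⊕1⊕1⊕0⊕1⊕1⊕0⊕0⊕0⊕1⊕0 = 1
Overall=1, syndrome position=28 → single-bit error at position 28.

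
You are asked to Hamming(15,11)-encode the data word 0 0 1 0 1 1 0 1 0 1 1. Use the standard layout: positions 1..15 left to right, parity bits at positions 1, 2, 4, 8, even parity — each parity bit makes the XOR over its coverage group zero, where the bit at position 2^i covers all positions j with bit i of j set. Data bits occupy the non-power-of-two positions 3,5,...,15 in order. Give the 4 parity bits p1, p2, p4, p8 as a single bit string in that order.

0001

Place data bits at non-power-of-two positions: b3=0, b5=0, b6=1, b7=0, b9=1, b10=1, b11=0, b12=1, b13=0, b14=1, b15=1.
p1 = XOR of data positions {3,5,7,9,11,13,15} = 0⊕0⊕0⊕1⊕0⊕0⊕1 = 0
p2 = XOR of data positions {3,6,7,10,11,14,15} = 0⊕1⊕0⊕1⊕0⊕1⊕1 = 0
p4 = XOR of data positions {5,6,7,12,13,14,15} = 0⊕1⊕0⊕1⊕0⊕1⊕1 = 0
p8 = XOR of data positions {9,10,11,12,13,14,15} = 1⊕1⊕0⊕1⊕0⊕1⊕1 = 1
Parity bits p1,p2,p4,p8 = 0001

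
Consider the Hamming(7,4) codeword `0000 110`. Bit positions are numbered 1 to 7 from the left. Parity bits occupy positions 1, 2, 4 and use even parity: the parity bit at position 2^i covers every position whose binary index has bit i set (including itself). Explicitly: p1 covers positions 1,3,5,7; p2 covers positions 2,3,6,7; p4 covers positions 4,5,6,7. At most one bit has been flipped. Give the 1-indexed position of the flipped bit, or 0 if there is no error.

s1: b1⊕b3⊕b5⊕b7 = 0⊕0⊕1⊕0 = 1
s2: b2⊕b3⊕b6⊕b7 = 0⊕0⊕1⊕0 = 1
s4: b4⊕b5⊕b6⊕b7 = 0⊕1⊕1⊕0 = 0
Syndrome (s4...s1) = 011 → position 3.

3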